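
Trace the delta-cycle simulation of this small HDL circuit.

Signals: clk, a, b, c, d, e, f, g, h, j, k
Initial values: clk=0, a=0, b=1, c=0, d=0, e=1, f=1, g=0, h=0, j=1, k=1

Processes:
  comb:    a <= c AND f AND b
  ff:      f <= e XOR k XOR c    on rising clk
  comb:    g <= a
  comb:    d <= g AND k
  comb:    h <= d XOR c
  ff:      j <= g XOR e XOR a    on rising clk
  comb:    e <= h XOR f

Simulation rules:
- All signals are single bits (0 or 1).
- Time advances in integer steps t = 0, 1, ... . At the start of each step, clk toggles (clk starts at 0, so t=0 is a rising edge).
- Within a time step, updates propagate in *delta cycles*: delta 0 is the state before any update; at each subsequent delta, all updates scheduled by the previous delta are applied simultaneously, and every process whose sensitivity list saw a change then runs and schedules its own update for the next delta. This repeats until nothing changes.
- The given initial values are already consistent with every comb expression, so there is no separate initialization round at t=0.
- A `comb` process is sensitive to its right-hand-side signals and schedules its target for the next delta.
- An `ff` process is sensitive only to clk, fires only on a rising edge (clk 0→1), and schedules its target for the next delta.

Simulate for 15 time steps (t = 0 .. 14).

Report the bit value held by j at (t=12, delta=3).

t=0 Δ0: d=0 h=0 b=1 e=1 j=1 clk=0 f=1 a=0 c=0 k=1 g=0
  Δ1: clk:0→1
  Δ2: f:1→0
  Δ3: e:1→0
  (3Δ to stable)
t=1 Δ0: d=0 h=0 b=1 e=0 j=1 clk=1 f=0 a=0 c=0 k=1 g=0
  Δ1: clk:1→0
  (1Δ to stable)
t=2 Δ0: d=0 h=0 b=1 e=0 j=1 clk=0 f=0 a=0 c=0 k=1 g=0
  Δ1: clk:0→1
  Δ2: j:1→0, f:0→1
  Δ3: e:0→1
  (3Δ to stable)
t=3 Δ0: d=0 h=0 b=1 e=1 j=0 clk=1 f=1 a=0 c=0 k=1 g=0
  Δ1: clk:1→0
  (1Δ to stable)
t=4 Δ0: d=0 h=0 b=1 e=1 j=0 clk=0 f=1 a=0 c=0 k=1 g=0
  Δ1: clk:0→1
  Δ2: j:0→1, f:1→0
  Δ3: e:1→0
  (3Δ to stable)
t=5 Δ0: d=0 h=0 b=1 e=0 j=1 clk=1 f=0 a=0 c=0 k=1 g=0
  Δ1: clk:1→0
  (1Δ to stable)
t=6 Δ0: d=0 h=0 b=1 e=0 j=1 clk=0 f=0 a=0 c=0 k=1 g=0
  Δ1: clk:0→1
  Δ2: j:1→0, f:0→1
  Δ3: e:0→1
  (3Δ to stable)
t=7 Δ0: d=0 h=0 b=1 e=1 j=0 clk=1 f=1 a=0 c=0 k=1 g=0
  Δ1: clk:1→0
  (1Δ to stable)
t=8 Δ0: d=0 h=0 b=1 e=1 j=0 clk=0 f=1 a=0 c=0 k=1 g=0
  Δ1: clk:0→1
  Δ2: j:0→1, f:1→0
  Δ3: e:1→0
  (3Δ to stable)
t=9 Δ0: d=0 h=0 b=1 e=0 j=1 clk=1 f=0 a=0 c=0 k=1 g=0
  Δ1: clk:1→0
  (1Δ to stable)
t=10 Δ0: d=0 h=0 b=1 e=0 j=1 clk=0 f=0 a=0 c=0 k=1 g=0
  Δ1: clk:0→1
  Δ2: j:1→0, f:0→1
  Δ3: e:0→1
  (3Δ to stable)
t=11 Δ0: d=0 h=0 b=1 e=1 j=0 clk=1 f=1 a=0 c=0 k=1 g=0
  Δ1: clk:1→0
  (1Δ to stable)
t=12 Δ0: d=0 h=0 b=1 e=1 j=0 clk=0 f=1 a=0 c=0 k=1 g=0
  Δ1: clk:0→1
  Δ2: j:0→1, f:1→0
  Δ3: e:1→0
  (3Δ to stable)
t=13 Δ0: d=0 h=0 b=1 e=0 j=1 clk=1 f=0 a=0 c=0 k=1 g=0
  Δ1: clk:1→0
  (1Δ to stable)
t=14 Δ0: d=0 h=0 b=1 e=0 j=1 clk=0 f=0 a=0 c=0 k=1 g=0
  Δ1: clk:0→1
  Δ2: j:1→0, f:0→1
  Δ3: e:0→1
  (3Δ to stable)

1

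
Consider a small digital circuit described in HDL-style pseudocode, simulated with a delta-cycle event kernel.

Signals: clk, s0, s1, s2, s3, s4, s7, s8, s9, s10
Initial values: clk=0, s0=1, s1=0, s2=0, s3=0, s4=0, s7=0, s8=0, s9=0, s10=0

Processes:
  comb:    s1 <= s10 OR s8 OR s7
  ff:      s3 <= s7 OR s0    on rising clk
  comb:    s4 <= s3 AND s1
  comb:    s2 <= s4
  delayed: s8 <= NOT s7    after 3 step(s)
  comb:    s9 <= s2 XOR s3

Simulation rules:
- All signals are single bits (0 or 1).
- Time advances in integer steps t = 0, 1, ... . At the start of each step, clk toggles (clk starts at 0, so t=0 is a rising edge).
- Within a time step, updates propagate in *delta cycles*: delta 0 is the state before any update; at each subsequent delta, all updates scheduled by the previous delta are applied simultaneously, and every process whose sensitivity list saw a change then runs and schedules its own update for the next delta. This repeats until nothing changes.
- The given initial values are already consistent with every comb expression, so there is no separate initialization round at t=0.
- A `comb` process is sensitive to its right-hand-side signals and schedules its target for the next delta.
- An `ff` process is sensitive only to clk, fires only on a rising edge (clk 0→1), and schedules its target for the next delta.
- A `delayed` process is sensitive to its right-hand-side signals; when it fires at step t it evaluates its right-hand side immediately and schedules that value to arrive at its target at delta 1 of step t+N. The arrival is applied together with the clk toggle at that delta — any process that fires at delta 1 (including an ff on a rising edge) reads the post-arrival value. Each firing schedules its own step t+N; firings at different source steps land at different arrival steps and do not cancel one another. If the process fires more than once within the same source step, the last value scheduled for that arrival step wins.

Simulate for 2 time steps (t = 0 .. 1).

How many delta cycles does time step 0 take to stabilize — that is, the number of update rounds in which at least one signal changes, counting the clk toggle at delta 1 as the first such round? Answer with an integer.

3

[bits: s8,s1,s2,s10,s0,s7,clk,s9,s4,s3]
t=0: Δ0=0000100000 Δ1=0000101000 Δ2=0000101001 Δ3=0000101101 | 3Δ
t=1: Δ0=0000101101 Δ1=0000100101 | 1Δ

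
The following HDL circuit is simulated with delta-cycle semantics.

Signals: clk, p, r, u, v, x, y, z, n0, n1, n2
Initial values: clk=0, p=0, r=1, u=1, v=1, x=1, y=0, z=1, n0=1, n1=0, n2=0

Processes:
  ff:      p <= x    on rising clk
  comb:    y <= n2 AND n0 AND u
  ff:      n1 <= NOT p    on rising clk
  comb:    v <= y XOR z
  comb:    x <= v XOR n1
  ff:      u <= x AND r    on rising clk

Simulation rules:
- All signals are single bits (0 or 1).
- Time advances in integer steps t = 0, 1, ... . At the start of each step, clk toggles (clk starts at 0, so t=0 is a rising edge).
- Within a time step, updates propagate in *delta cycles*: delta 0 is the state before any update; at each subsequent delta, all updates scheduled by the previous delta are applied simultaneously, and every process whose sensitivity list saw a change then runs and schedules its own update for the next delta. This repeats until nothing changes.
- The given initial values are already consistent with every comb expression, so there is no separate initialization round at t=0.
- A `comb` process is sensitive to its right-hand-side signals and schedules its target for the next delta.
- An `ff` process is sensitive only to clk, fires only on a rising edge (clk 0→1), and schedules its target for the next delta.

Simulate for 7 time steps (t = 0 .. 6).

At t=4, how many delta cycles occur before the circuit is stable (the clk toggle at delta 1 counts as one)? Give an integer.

t0.Δ0 u=1 n1=0 clk=0 r=1 n0=1 y=0 z=1 x=1 n2=0 v=1 p=0
t0.Δ1 u=1 n1=0 clk=1 r=1 n0=1 y=0 z=1 x=1 n2=0 v=1 p=0
t0.Δ2 u=1 n1=1 clk=1 r=1 n0=1 y=0 z=1 x=1 n2=0 v=1 p=1
t0.Δ3 u=1 n1=1 clk=1 r=1 n0=1 y=0 z=1 x=0 n2=0 v=1 p=1
t1.Δ0 u=1 n1=1 clk=1 r=1 n0=1 y=0 z=1 x=0 n2=0 v=1 p=1
t1.Δ1 u=1 n1=1 clk=0 r=1 n0=1 y=0 z=1 x=0 n2=0 v=1 p=1
t2.Δ0 u=1 n1=1 clk=0 r=1 n0=1 y=0 z=1 x=0 n2=0 v=1 p=1
t2.Δ1 u=1 n1=1 clk=1 r=1 n0=1 y=0 z=1 x=0 n2=0 v=1 p=1
t2.Δ2 u=0 n1=0 clk=1 r=1 n0=1 y=0 z=1 x=0 n2=0 v=1 p=0
t2.Δ3 u=0 n1=0 clk=1 r=1 n0=1 y=0 z=1 x=1 n2=0 v=1 p=0
t3.Δ0 u=0 n1=0 clk=1 r=1 n0=1 y=0 z=1 x=1 n2=0 v=1 p=0
t3.Δ1 u=0 n1=0 clk=0 r=1 n0=1 y=0 z=1 x=1 n2=0 v=1 p=0
t4.Δ0 u=0 n1=0 clk=0 r=1 n0=1 y=0 z=1 x=1 n2=0 v=1 p=0
t4.Δ1 u=0 n1=0 clk=1 r=1 n0=1 y=0 z=1 x=1 n2=0 v=1 p=0
t4.Δ2 u=1 n1=1 clk=1 r=1 n0=1 y=0 z=1 x=1 n2=0 v=1 p=1
t4.Δ3 u=1 n1=1 clk=1 r=1 n0=1 y=0 z=1 x=0 n2=0 v=1 p=1
t5.Δ0 u=1 n1=1 clk=1 r=1 n0=1 y=0 z=1 x=0 n2=0 v=1 p=1
t5.Δ1 u=1 n1=1 clk=0 r=1 n0=1 y=0 z=1 x=0 n2=0 v=1 p=1
t6.Δ0 u=1 n1=1 clk=0 r=1 n0=1 y=0 z=1 x=0 n2=0 v=1 p=1
t6.Δ1 u=1 n1=1 clk=1 r=1 n0=1 y=0 z=1 x=0 n2=0 v=1 p=1
t6.Δ2 u=0 n1=0 clk=1 r=1 n0=1 y=0 z=1 x=0 n2=0 v=1 p=0
t6.Δ3 u=0 n1=0 clk=1 r=1 n0=1 y=0 z=1 x=1 n2=0 v=1 p=0

3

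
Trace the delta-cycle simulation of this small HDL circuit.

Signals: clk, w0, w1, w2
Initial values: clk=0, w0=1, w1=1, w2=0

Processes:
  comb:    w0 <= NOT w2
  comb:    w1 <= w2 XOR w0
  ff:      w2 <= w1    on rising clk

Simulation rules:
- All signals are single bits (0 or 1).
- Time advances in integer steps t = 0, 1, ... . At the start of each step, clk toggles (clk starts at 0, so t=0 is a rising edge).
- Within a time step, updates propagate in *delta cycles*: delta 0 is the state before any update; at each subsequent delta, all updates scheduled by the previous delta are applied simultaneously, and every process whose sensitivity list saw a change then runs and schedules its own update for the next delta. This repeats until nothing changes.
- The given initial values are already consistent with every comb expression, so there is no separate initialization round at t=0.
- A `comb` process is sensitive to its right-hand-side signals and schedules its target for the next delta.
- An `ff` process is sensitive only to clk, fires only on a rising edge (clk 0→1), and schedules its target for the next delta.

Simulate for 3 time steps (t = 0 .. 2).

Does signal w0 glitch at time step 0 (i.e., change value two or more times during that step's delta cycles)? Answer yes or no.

no

t0.Δ0 w1=1 w2=0 clk=0 w0=1
t0.Δ1 w1=1 w2=0 clk=1 w0=1
t0.Δ2 w1=1 w2=1 clk=1 w0=1
t0.Δ3 w1=0 w2=1 clk=1 w0=0
t0.Δ4 w1=1 w2=1 clk=1 w0=0
t1.Δ0 w1=1 w2=1 clk=1 w0=0
t1.Δ1 w1=1 w2=1 clk=0 w0=0
t2.Δ0 w1=1 w2=1 clk=0 w0=0
t2.Δ1 w1=1 w2=1 clk=1 w0=0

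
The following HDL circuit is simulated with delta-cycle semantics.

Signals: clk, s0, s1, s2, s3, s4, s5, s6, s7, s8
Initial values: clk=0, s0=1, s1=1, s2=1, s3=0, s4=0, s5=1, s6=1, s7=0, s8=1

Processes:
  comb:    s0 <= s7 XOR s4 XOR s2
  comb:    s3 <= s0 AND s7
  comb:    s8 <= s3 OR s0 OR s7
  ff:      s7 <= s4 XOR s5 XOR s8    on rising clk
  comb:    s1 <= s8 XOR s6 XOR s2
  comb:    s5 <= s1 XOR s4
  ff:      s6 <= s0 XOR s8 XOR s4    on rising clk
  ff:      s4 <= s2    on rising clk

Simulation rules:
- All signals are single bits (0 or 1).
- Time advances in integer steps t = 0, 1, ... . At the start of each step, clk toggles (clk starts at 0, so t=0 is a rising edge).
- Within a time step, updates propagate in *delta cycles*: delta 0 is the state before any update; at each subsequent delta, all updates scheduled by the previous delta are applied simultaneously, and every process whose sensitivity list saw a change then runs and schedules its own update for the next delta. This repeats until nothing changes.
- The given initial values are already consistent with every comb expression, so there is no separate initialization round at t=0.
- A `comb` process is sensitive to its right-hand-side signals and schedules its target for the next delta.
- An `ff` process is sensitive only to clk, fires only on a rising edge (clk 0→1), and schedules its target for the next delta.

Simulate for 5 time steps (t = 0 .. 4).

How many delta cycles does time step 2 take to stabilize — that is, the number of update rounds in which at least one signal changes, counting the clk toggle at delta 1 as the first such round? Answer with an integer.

5

[bits: s0,s2,s1,s3,s6,s4,s8,s5,s7,clk]
t=0: Δ0=1110101100 Δ1=1110101101 Δ2=1110011101 Δ3=0100011001 Δ4=0100010101 Δ5=0110010101 Δ6=0110010001 | 6Δ
t=1: Δ0=0110010001 Δ1=0110010000 | 1Δ
t=2: Δ0=0110010000 Δ1=0110010001 Δ2=0110110011 Δ3=1100111011 Δ4=1111111111 Δ5=1111111011 | 5Δ
t=3: Δ0=1111111011 Δ1=1111111010 | 1Δ
t=4: Δ0=1111111010 Δ1=1111111011 Δ2=1111111001 Δ3=0110111001 Δ4=0110110001 Δ5=0100110001 Δ6=0100110101 | 6Δ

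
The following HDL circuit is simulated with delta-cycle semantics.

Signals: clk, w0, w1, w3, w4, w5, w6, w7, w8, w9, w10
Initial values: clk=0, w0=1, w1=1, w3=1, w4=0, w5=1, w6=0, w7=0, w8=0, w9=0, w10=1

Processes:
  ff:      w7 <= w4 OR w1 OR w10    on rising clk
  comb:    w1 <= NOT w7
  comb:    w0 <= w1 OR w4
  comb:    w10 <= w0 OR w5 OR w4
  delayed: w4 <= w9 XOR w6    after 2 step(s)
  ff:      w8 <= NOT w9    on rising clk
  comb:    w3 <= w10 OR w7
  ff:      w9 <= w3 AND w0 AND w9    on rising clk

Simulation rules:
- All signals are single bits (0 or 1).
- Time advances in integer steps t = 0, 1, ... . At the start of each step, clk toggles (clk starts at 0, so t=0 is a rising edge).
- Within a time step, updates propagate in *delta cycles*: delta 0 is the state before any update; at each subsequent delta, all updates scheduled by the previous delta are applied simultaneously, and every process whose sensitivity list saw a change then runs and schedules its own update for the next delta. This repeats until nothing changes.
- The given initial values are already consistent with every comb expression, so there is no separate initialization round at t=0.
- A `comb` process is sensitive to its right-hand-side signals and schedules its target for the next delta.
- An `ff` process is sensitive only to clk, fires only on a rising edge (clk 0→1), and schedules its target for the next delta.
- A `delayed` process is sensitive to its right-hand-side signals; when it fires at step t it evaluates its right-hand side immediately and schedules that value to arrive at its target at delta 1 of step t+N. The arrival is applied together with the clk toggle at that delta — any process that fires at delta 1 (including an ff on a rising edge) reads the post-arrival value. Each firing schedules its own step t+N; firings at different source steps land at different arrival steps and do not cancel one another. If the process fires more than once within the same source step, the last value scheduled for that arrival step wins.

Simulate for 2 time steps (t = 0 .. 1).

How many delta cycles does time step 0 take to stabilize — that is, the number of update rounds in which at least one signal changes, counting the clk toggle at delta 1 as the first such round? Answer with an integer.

t0.Δ0 w5=1 w9=0 w6=0 w10=1 w4=0 w1=1 w7=0 w8=0 w3=1 w0=1 clk=0
t0.Δ1 w5=1 w9=0 w6=0 w10=1 w4=0 w1=1 w7=0 w8=0 w3=1 w0=1 clk=1
t0.Δ2 w5=1 w9=0 w6=0 w10=1 w4=0 w1=1 w7=1 w8=1 w3=1 w0=1 clk=1
t0.Δ3 w5=1 w9=0 w6=0 w10=1 w4=0 w1=0 w7=1 w8=1 w3=1 w0=1 clk=1
t0.Δ4 w5=1 w9=0 w6=0 w10=1 w4=0 w1=0 w7=1 w8=1 w3=1 w0=0 clk=1
t1.Δ0 w5=1 w9=0 w6=0 w10=1 w4=0 w1=0 w7=1 w8=1 w3=1 w0=0 clk=1
t1.Δ1 w5=1 w9=0 w6=0 w10=1 w4=0 w1=0 w7=1 w8=1 w3=1 w0=0 clk=0

4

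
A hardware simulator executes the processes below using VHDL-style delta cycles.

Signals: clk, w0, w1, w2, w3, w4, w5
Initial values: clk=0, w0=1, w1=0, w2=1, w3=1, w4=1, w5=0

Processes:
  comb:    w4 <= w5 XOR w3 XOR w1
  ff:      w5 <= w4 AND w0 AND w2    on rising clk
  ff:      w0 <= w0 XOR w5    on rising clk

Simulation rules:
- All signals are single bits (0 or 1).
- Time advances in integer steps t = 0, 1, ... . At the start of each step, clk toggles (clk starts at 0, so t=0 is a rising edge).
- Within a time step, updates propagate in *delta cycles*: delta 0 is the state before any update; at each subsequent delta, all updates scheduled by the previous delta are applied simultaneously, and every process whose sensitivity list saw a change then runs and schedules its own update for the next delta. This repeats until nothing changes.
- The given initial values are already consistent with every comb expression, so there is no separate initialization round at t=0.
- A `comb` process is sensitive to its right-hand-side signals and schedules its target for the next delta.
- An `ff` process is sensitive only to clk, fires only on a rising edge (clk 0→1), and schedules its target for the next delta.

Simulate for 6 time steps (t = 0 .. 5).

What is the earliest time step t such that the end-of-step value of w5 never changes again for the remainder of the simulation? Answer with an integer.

t0.Δ0 clk=0 w5=0 w3=1 w1=0 w0=1 w4=1 w2=1
t0.Δ1 clk=1 w5=0 w3=1 w1=0 w0=1 w4=1 w2=1
t0.Δ2 clk=1 w5=1 w3=1 w1=0 w0=1 w4=1 w2=1
t0.Δ3 clk=1 w5=1 w3=1 w1=0 w0=1 w4=0 w2=1
t1.Δ0 clk=1 w5=1 w3=1 w1=0 w0=1 w4=0 w2=1
t1.Δ1 clk=0 w5=1 w3=1 w1=0 w0=1 w4=0 w2=1
t2.Δ0 clk=0 w5=1 w3=1 w1=0 w0=1 w4=0 w2=1
t2.Δ1 clk=1 w5=1 w3=1 w1=0 w0=1 w4=0 w2=1
t2.Δ2 clk=1 w5=0 w3=1 w1=0 w0=0 w4=0 w2=1
t2.Δ3 clk=1 w5=0 w3=1 w1=0 w0=0 w4=1 w2=1
t3.Δ0 clk=1 w5=0 w3=1 w1=0 w0=0 w4=1 w2=1
t3.Δ1 clk=0 w5=0 w3=1 w1=0 w0=0 w4=1 w2=1
t4.Δ0 clk=0 w5=0 w3=1 w1=0 w0=0 w4=1 w2=1
t4.Δ1 clk=1 w5=0 w3=1 w1=0 w0=0 w4=1 w2=1
t5.Δ0 clk=1 w5=0 w3=1 w1=0 w0=0 w4=1 w2=1
t5.Δ1 clk=0 w5=0 w3=1 w1=0 w0=0 w4=1 w2=1

2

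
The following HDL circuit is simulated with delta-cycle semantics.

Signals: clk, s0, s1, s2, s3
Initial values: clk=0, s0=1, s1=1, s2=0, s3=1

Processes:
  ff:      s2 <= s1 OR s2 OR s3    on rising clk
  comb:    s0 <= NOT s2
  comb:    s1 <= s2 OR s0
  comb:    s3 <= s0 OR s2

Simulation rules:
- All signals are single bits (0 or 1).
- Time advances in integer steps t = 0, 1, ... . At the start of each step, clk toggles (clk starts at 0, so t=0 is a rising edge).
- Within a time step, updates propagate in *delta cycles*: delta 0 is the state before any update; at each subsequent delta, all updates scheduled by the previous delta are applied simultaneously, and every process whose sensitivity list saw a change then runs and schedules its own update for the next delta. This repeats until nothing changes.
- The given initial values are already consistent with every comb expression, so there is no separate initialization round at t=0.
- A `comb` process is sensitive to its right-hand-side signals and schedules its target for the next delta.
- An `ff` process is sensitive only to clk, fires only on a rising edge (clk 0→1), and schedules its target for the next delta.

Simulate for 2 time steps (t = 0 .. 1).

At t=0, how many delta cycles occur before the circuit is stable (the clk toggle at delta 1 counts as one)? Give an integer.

3

[bits: s3,s1,s0,clk,s2]
t=0: Δ0=11100 Δ1=11110 Δ2=11111 Δ3=11011 | 3Δ
t=1: Δ0=11011 Δ1=11001 | 1Δ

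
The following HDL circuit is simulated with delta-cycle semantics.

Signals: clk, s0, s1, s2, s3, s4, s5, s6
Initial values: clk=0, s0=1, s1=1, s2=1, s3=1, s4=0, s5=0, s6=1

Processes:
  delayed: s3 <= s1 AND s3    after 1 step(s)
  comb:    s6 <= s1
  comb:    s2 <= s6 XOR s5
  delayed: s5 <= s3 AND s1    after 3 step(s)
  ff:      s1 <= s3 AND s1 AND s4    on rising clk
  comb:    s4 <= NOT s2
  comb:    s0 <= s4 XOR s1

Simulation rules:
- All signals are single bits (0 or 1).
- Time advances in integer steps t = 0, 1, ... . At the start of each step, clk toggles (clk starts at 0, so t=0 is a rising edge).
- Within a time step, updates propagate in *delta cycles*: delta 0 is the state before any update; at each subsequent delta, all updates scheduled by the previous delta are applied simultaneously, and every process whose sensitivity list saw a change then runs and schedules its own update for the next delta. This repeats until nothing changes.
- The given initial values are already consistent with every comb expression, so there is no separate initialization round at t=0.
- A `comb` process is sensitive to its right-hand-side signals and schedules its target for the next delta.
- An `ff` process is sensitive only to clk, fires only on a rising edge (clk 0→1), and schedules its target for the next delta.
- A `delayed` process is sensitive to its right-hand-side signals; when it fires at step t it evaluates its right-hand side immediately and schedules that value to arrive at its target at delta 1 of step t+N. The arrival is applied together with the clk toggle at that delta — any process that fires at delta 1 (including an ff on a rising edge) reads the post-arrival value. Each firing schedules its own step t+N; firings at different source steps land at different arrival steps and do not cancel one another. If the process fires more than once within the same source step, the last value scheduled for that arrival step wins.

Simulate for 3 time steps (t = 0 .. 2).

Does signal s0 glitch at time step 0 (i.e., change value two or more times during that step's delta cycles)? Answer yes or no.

yes

t=0 Δ0: s5=0 s4=0 clk=0 s3=1 s1=1 s2=1 s6=1 s0=1
  Δ1: clk:0→1
  Δ2: s1:1→0
  Δ3: s6:1→0, s0:1→0
  Δ4: s2:1→0
  Δ5: s4:0→1
  Δ6: s0:0→1
  (6Δ to stable)
t=1 Δ0: s5=0 s4=1 clk=1 s3=1 s1=0 s2=0 s6=0 s0=1
  Δ1: clk:1→0, s3:1→0
  (1Δ to stable)
t=2 Δ0: s5=0 s4=1 clk=0 s3=0 s1=0 s2=0 s6=0 s0=1
  Δ1: clk:0→1
  (1Δ to stable)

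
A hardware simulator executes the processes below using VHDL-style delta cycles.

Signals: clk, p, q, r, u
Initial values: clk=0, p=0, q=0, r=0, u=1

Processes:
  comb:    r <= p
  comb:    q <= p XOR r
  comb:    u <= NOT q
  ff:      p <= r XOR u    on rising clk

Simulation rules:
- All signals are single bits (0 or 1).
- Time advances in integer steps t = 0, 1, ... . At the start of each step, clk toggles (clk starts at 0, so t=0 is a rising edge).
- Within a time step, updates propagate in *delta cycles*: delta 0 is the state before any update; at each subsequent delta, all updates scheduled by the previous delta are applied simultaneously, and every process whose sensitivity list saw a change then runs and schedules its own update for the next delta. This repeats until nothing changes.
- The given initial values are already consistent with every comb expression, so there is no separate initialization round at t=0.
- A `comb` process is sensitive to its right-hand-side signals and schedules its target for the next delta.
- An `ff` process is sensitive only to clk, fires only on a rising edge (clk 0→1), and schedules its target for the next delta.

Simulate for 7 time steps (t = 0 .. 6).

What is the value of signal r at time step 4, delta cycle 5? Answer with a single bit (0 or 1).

1

[bits: q,clk,p,r,u]
t=0: Δ0=00001 Δ1=01001 Δ2=01101 Δ3=11111 Δ4=01110 Δ5=01111 | 5Δ
t=1: Δ0=01111 Δ1=00111 | 1Δ
t=2: Δ0=00111 Δ1=01111 Δ2=01011 Δ3=11001 Δ4=01000 Δ5=01001 | 5Δ
t=3: Δ0=01001 Δ1=00001 | 1Δ
t=4: Δ0=00001 Δ1=01001 Δ2=01101 Δ3=11111 Δ4=01110 Δ5=01111 | 5Δ
t=5: Δ0=01111 Δ1=00111 | 1Δ
t=6: Δ0=00111 Δ1=01111 Δ2=01011 Δ3=11001 Δ4=01000 Δ5=01001 | 5Δ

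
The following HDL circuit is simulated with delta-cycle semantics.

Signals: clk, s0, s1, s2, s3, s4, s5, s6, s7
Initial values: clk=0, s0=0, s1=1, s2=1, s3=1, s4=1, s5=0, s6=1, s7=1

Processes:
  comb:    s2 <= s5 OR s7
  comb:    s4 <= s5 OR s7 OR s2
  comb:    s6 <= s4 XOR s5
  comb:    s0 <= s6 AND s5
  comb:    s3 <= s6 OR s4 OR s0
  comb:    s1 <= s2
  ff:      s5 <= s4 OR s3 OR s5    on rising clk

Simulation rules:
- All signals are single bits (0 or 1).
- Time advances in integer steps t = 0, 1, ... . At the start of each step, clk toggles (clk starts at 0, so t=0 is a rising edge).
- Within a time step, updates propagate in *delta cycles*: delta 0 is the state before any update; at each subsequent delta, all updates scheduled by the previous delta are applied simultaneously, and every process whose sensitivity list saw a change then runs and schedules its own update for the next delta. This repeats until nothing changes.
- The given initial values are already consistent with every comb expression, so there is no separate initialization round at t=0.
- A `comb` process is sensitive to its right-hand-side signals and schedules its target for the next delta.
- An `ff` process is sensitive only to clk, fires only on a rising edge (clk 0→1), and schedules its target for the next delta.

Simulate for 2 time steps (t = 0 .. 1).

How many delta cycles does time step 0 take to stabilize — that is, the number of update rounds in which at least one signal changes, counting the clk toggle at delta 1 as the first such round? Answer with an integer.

4

[bits: s0,s3,s6,s5,s2,clk,s4,s1,s7]
t=0: Δ0=011010111 Δ1=011011111 Δ2=011111111 Δ3=110111111 Δ4=010111111 | 4Δ
t=1: Δ0=010111111 Δ1=010110111 | 1Δ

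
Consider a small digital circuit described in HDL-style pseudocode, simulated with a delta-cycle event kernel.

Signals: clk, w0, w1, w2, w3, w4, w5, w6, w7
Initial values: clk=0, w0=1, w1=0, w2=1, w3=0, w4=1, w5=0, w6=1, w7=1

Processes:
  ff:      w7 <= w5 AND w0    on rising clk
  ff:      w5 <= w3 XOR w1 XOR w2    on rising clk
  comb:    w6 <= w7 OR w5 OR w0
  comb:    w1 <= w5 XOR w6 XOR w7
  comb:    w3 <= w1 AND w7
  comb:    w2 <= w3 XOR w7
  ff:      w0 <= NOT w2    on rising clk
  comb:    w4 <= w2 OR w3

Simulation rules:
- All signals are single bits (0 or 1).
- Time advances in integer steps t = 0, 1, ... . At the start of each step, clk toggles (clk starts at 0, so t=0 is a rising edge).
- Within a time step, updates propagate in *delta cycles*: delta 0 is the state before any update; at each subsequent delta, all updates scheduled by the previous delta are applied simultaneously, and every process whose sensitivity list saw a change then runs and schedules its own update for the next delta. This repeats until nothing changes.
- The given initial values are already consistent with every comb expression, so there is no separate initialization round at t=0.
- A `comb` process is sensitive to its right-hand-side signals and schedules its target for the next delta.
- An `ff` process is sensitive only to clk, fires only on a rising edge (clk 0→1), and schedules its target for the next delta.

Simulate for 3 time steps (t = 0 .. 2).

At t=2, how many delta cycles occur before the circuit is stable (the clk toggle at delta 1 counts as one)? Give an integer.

3

t0.Δ0 w1=0 w6=1 w7=1 clk=0 w2=1 w4=1 w5=0 w3=0 w0=1
t0.Δ1 w1=0 w6=1 w7=1 clk=1 w2=1 w4=1 w5=0 w3=0 w0=1
t0.Δ2 w1=0 w6=1 w7=0 clk=1 w2=1 w4=1 w5=1 w3=0 w0=0
t0.Δ3 w1=0 w6=1 w7=0 clk=1 w2=0 w4=1 w5=1 w3=0 w0=0
t0.Δ4 w1=0 w6=1 w7=0 clk=1 w2=0 w4=0 w5=1 w3=0 w0=0
t1.Δ0 w1=0 w6=1 w7=0 clk=1 w2=0 w4=0 w5=1 w3=0 w0=0
t1.Δ1 w1=0 w6=1 w7=0 clk=0 w2=0 w4=0 w5=1 w3=0 w0=0
t2.Δ0 w1=0 w6=1 w7=0 clk=0 w2=0 w4=0 w5=1 w3=0 w0=0
t2.Δ1 w1=0 w6=1 w7=0 clk=1 w2=0 w4=0 w5=1 w3=0 w0=0
t2.Δ2 w1=0 w6=1 w7=0 clk=1 w2=0 w4=0 w5=0 w3=0 w0=1
t2.Δ3 w1=1 w6=1 w7=0 clk=1 w2=0 w4=0 w5=0 w3=0 w0=1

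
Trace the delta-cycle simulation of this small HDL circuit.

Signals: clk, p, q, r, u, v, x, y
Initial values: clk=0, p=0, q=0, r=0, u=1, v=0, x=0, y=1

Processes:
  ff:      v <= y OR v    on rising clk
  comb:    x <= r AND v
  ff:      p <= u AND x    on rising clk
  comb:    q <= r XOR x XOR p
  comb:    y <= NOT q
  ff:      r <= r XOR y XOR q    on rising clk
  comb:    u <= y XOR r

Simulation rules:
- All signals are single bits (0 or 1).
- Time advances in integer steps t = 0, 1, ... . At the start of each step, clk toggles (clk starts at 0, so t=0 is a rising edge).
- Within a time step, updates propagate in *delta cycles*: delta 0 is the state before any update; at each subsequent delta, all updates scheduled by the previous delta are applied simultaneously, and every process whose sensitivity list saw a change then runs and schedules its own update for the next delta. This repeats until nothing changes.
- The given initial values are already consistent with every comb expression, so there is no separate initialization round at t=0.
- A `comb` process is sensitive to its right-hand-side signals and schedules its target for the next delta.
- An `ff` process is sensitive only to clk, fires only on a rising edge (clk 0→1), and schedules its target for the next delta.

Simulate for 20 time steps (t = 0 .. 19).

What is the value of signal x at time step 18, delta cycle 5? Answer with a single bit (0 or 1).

0

[bits: q,x,r,p,u,clk,v,y]
t=0: Δ0=00001001 Δ1=00001101 Δ2=00101111 Δ3=11100111 Δ4=01100110 Δ5=01101111 Δ6=01100111 | 6Δ
t=1: Δ0=01100111 Δ1=01100011 | 1Δ
t=2: Δ0=01100011 Δ1=01100111 Δ2=01000111 Δ3=10001111 Δ4=00001110 Δ5=00000111 Δ6=00001111 | 6Δ
t=3: Δ0=00001111 Δ1=00001011 | 1Δ
t=4: Δ0=00001011 Δ1=00001111 Δ2=00101111 Δ3=11100111 Δ4=01100110 Δ5=01101111 Δ6=01100111 | 6Δ
t=5: Δ0=01100111 Δ1=01100011 | 1Δ
t=6: Δ0=01100011 Δ1=01100111 Δ2=01000111 Δ3=10001111 Δ4=00001110 Δ5=00000111 Δ6=00001111 | 6Δ
t=7: Δ0=00001111 Δ1=00001011 | 1Δ
t=8: Δ0=00001011 Δ1=00001111 Δ2=00101111 Δ3=11100111 Δ4=01100110 Δ5=01101111 Δ6=01100111 | 6Δ
t=9: Δ0=01100111 Δ1=01100011 | 1Δ
t=10: Δ0=01100011 Δ1=01100111 Δ2=01000111 Δ3=10001111 Δ4=00001110 Δ5=00000111 Δ6=00001111 | 6Δ
t=11: Δ0=00001111 Δ1=00001011 | 1Δ
t=12: Δ0=00001011 Δ1=00001111 Δ2=00101111 Δ3=11100111 Δ4=01100110 Δ5=01101111 Δ6=01100111 | 6Δ
t=13: Δ0=01100111 Δ1=01100011 | 1Δ
t=14: Δ0=01100011 Δ1=01100111 Δ2=01000111 Δ3=10001111 Δ4=00001110 Δ5=00000111 Δ6=00001111 | 6Δ
t=15: Δ0=00001111 Δ1=00001011 | 1Δ
t=16: Δ0=00001011 Δ1=00001111 Δ2=00101111 Δ3=11100111 Δ4=01100110 Δ5=01101111 Δ6=01100111 | 6Δ
t=17: Δ0=01100111 Δ1=01100011 | 1Δ
t=18: Δ0=01100011 Δ1=01100111 Δ2=01000111 Δ3=10001111 Δ4=00001110 Δ5=00000111 Δ6=00001111 | 6Δ
t=19: Δ0=00001111 Δ1=00001011 | 1Δ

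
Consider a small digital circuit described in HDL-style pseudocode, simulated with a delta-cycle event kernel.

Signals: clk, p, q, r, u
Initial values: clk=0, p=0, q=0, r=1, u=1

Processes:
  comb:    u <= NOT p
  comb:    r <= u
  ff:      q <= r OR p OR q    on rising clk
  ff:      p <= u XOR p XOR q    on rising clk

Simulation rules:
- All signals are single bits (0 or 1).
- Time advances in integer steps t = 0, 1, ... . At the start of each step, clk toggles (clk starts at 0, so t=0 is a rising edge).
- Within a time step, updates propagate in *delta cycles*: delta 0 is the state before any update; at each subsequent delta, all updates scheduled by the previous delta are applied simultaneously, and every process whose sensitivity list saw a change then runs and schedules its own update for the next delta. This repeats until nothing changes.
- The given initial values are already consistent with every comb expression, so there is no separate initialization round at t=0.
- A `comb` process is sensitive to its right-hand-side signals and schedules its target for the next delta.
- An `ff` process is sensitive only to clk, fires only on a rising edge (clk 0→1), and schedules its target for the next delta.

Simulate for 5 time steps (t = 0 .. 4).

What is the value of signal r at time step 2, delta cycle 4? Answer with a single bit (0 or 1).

t0.Δ0 q=0 clk=0 p=0 u=1 r=1
t0.Δ1 q=0 clk=1 p=0 u=1 r=1
t0.Δ2 q=1 clk=1 p=1 u=1 r=1
t0.Δ3 q=1 clk=1 p=1 u=0 r=1
t0.Δ4 q=1 clk=1 p=1 u=0 r=0
t1.Δ0 q=1 clk=1 p=1 u=0 r=0
t1.Δ1 q=1 clk=0 p=1 u=0 r=0
t2.Δ0 q=1 clk=0 p=1 u=0 r=0
t2.Δ1 q=1 clk=1 p=1 u=0 r=0
t2.Δ2 q=1 clk=1 p=0 u=0 r=0
t2.Δ3 q=1 clk=1 p=0 u=1 r=0
t2.Δ4 q=1 clk=1 p=0 u=1 r=1
t3.Δ0 q=1 clk=1 p=0 u=1 r=1
t3.Δ1 q=1 clk=0 p=0 u=1 r=1
t4.Δ0 q=1 clk=0 p=0 u=1 r=1
t4.Δ1 q=1 clk=1 p=0 u=1 r=1

1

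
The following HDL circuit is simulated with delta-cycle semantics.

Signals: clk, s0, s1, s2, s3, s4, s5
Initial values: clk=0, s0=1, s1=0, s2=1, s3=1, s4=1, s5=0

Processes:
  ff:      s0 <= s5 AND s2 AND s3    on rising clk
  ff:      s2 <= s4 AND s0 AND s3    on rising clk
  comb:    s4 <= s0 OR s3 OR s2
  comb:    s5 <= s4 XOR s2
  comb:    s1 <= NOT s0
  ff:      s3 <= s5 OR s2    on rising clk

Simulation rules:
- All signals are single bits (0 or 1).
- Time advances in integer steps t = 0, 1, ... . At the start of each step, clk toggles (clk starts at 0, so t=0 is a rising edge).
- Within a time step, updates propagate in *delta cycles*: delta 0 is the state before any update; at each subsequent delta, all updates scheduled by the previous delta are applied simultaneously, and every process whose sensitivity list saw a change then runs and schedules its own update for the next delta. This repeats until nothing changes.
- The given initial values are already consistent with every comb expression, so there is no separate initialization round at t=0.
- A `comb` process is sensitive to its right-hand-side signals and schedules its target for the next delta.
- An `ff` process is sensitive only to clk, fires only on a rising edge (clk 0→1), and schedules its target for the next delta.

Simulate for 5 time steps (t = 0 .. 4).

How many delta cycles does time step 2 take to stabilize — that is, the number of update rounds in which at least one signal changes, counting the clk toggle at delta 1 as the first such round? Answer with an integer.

t0.Δ0 s4=1 clk=0 s1=0 s5=0 s0=1 s3=1 s2=1
t0.Δ1 s4=1 clk=1 s1=0 s5=0 s0=1 s3=1 s2=1
t0.Δ2 s4=1 clk=1 s1=0 s5=0 s0=0 s3=1 s2=1
t0.Δ3 s4=1 clk=1 s1=1 s5=0 s0=0 s3=1 s2=1
t1.Δ0 s4=1 clk=1 s1=1 s5=0 s0=0 s3=1 s2=1
t1.Δ1 s4=1 clk=0 s1=1 s5=0 s0=0 s3=1 s2=1
t2.Δ0 s4=1 clk=0 s1=1 s5=0 s0=0 s3=1 s2=1
t2.Δ1 s4=1 clk=1 s1=1 s5=0 s0=0 s3=1 s2=1
t2.Δ2 s4=1 clk=1 s1=1 s5=0 s0=0 s3=1 s2=0
t2.Δ3 s4=1 clk=1 s1=1 s5=1 s0=0 s3=1 s2=0
t3.Δ0 s4=1 clk=1 s1=1 s5=1 s0=0 s3=1 s2=0
t3.Δ1 s4=1 clk=0 s1=1 s5=1 s0=0 s3=1 s2=0
t4.Δ0 s4=1 clk=0 s1=1 s5=1 s0=0 s3=1 s2=0
t4.Δ1 s4=1 clk=1 s1=1 s5=1 s0=0 s3=1 s2=0

3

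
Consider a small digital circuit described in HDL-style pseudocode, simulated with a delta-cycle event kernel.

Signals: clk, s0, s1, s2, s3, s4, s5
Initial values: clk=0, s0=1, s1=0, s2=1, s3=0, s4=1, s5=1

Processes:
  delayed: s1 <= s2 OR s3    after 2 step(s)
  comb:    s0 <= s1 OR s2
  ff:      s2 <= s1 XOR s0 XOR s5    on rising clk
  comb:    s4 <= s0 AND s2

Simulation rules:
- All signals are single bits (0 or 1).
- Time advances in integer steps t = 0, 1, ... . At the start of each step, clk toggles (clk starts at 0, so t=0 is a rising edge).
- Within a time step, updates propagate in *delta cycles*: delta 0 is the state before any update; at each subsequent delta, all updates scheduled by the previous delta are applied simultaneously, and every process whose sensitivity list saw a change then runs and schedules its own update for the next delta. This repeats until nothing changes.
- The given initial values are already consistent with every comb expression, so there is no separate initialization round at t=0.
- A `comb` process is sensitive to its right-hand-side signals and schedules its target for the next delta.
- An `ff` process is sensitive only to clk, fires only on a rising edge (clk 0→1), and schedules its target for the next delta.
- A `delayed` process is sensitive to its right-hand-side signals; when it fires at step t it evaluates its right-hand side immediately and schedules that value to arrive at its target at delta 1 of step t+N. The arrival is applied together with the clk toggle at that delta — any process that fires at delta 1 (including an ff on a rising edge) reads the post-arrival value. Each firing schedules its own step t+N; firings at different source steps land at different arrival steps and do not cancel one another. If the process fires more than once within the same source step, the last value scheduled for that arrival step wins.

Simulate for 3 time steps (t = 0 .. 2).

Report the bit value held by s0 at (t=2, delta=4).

1

t=0 Δ0: s2=1 s1=0 clk=0 s5=1 s3=0 s0=1 s4=1
  Δ1: clk:0→1
  Δ2: s2:1→0
  Δ3: s0:1→0, s4:1→0
  (3Δ to stable)
t=1 Δ0: s2=0 s1=0 clk=1 s5=1 s3=0 s0=0 s4=0
  Δ1: clk:1→0
  (1Δ to stable)
t=2 Δ0: s2=0 s1=0 clk=0 s5=1 s3=0 s0=0 s4=0
  Δ1: clk:0→1
  Δ2: s2:0→1
  Δ3: s0:0→1
  Δ4: s4:0→1
  (4Δ to stable)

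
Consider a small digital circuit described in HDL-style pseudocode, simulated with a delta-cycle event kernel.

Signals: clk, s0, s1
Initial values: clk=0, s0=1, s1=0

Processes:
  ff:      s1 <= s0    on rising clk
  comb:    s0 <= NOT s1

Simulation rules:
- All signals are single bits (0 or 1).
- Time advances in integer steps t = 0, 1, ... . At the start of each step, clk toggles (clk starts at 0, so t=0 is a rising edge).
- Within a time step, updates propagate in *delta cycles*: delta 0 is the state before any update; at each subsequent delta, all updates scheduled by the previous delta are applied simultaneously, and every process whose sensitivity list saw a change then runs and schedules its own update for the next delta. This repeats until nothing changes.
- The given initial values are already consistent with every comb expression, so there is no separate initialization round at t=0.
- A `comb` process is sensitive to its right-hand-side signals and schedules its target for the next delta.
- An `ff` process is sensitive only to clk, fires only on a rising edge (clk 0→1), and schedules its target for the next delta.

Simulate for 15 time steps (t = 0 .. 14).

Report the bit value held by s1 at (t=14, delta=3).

0

t0.Δ0 s1=0 s0=1 clk=0
t0.Δ1 s1=0 s0=1 clk=1
t0.Δ2 s1=1 s0=1 clk=1
t0.Δ3 s1=1 s0=0 clk=1
t1.Δ0 s1=1 s0=0 clk=1
t1.Δ1 s1=1 s0=0 clk=0
t2.Δ0 s1=1 s0=0 clk=0
t2.Δ1 s1=1 s0=0 clk=1
t2.Δ2 s1=0 s0=0 clk=1
t2.Δ3 s1=0 s0=1 clk=1
t3.Δ0 s1=0 s0=1 clk=1
t3.Δ1 s1=0 s0=1 clk=0
t4.Δ0 s1=0 s0=1 clk=0
t4.Δ1 s1=0 s0=1 clk=1
t4.Δ2 s1=1 s0=1 clk=1
t4.Δ3 s1=1 s0=0 clk=1
t5.Δ0 s1=1 s0=0 clk=1
t5.Δ1 s1=1 s0=0 clk=0
t6.Δ0 s1=1 s0=0 clk=0
t6.Δ1 s1=1 s0=0 clk=1
t6.Δ2 s1=0 s0=0 clk=1
t6.Δ3 s1=0 s0=1 clk=1
t7.Δ0 s1=0 s0=1 clk=1
t7.Δ1 s1=0 s0=1 clk=0
t8.Δ0 s1=0 s0=1 clk=0
t8.Δ1 s1=0 s0=1 clk=1
t8.Δ2 s1=1 s0=1 clk=1
t8.Δ3 s1=1 s0=0 clk=1
t9.Δ0 s1=1 s0=0 clk=1
t9.Δ1 s1=1 s0=0 clk=0
t10.Δ0 s1=1 s0=0 clk=0
t10.Δ1 s1=1 s0=0 clk=1
t10.Δ2 s1=0 s0=0 clk=1
t10.Δ3 s1=0 s0=1 clk=1
t11.Δ0 s1=0 s0=1 clk=1
t11.Δ1 s1=0 s0=1 clk=0
t12.Δ0 s1=0 s0=1 clk=0
t12.Δ1 s1=0 s0=1 clk=1
t12.Δ2 s1=1 s0=1 clk=1
t12.Δ3 s1=1 s0=0 clk=1
t13.Δ0 s1=1 s0=0 clk=1
t13.Δ1 s1=1 s0=0 clk=0
t14.Δ0 s1=1 s0=0 clk=0
t14.Δ1 s1=1 s0=0 clk=1
t14.Δ2 s1=0 s0=0 clk=1
t14.Δ3 s1=0 s0=1 clk=1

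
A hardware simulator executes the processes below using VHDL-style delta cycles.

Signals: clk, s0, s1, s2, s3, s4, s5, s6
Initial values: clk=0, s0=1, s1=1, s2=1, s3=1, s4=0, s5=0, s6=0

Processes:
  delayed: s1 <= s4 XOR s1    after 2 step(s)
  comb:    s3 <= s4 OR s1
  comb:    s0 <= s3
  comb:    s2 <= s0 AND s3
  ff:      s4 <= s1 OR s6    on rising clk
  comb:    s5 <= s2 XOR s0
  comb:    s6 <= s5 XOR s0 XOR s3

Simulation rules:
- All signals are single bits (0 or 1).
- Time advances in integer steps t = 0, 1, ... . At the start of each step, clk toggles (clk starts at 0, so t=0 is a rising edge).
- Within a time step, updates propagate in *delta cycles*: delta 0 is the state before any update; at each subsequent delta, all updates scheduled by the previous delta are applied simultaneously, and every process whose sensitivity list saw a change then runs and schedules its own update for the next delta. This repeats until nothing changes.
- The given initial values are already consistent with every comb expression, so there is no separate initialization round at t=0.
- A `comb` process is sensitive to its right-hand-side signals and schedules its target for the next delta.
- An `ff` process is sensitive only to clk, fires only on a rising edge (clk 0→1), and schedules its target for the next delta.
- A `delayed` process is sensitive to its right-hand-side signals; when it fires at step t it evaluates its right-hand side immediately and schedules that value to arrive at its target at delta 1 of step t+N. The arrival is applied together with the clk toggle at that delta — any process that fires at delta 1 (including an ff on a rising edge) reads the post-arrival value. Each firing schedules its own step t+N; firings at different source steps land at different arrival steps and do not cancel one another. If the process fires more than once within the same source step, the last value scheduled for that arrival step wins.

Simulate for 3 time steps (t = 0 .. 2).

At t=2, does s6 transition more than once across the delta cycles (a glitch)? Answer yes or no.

[bits: s3,s2,clk,s1,s5,s6,s4,s0]
t=0: Δ0=11010001 Δ1=11110001 Δ2=11110011 | 2Δ
t=1: Δ0=11110011 Δ1=11010011 | 1Δ
t=2: Δ0=11010011 Δ1=11100011 Δ2=11100001 Δ3=01100001 Δ4=00100100 Δ5=00100000 | 5Δ

yes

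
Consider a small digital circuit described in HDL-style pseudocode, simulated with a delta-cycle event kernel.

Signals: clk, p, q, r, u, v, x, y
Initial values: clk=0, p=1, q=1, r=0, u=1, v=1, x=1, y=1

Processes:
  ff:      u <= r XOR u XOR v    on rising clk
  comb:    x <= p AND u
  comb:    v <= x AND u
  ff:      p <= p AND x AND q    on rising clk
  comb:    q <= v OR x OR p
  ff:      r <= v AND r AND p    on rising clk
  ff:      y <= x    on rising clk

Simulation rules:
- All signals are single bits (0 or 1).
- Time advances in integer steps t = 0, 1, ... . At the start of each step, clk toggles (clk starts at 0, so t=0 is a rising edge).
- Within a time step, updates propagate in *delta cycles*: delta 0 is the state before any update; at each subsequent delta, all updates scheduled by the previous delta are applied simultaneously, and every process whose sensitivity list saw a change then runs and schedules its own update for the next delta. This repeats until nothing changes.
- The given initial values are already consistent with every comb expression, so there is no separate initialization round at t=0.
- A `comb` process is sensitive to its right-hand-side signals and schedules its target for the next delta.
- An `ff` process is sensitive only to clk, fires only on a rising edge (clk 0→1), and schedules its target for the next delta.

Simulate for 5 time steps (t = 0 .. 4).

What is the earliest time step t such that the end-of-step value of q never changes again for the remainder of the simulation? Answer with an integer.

t=0 Δ0: p=1 clk=0 u=1 q=1 y=1 r=0 x=1 v=1
  Δ1: clk:0→1
  Δ2: u:1→0
  Δ3: x:1→0, v:1→0
  (3Δ to stable)
t=1 Δ0: p=1 clk=1 u=0 q=1 y=1 r=0 x=0 v=0
  Δ1: clk:1→0
  (1Δ to stable)
t=2 Δ0: p=1 clk=0 u=0 q=1 y=1 r=0 x=0 v=0
  Δ1: clk:0→1
  Δ2: p:1→0, y:1→0
  Δ3: q:1→0
  (3Δ to stable)
t=3 Δ0: p=0 clk=1 u=0 q=0 y=0 r=0 x=0 v=0
  Δ1: clk:1→0
  (1Δ to stable)
t=4 Δ0: p=0 clk=0 u=0 q=0 y=0 r=0 x=0 v=0
  Δ1: clk:0→1
  (1Δ to stable)

2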